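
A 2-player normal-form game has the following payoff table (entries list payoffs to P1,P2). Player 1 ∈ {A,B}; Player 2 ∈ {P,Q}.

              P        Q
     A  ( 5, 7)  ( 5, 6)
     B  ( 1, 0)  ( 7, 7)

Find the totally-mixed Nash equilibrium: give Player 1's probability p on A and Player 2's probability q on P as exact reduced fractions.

(p,q) = (7/8, 1/3)

P1 indiff ⇒ q·5+(1-q)·5 = q·1+(1-q)·7 ⇒ q(4) = (1-q)(2) ⇒ q = 1/3
P2 indiff ⇒ p·7+(1-p)·0 = p·6+(1-p)·7 ⇒ p(1) = (1-p)(7) ⇒ p = 7/8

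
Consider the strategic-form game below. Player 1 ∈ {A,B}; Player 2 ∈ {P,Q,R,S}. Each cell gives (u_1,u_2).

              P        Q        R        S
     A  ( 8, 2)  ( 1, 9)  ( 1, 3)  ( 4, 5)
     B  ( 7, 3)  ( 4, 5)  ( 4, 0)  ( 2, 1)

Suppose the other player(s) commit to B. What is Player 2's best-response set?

u_2(P vs B) = 3
u_2(Q vs B) = 5
u_2(R vs B) = 0
u_2(S vs B) = 1
max payoff 5 at {Q}

BR_2 = {Q}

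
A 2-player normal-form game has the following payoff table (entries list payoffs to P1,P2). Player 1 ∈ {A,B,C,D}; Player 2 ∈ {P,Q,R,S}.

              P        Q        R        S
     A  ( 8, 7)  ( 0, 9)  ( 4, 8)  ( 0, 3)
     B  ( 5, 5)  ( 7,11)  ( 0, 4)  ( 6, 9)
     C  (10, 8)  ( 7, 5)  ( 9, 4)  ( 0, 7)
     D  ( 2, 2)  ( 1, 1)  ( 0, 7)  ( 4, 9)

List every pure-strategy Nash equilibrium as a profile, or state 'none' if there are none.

(A,P): not NE [P1→C gives 10>8; P2→Q gives 9>7]
(A,Q): not NE [P1→C gives 7>0]
(A,R): not NE [P1→C gives 9>4; P2→Q gives 9>8]
(A,S): not NE [P1→B gives 6>0; P2→Q gives 9>3]
(B,P): not NE [P1→C gives 10>5; P2→Q gives 11>5]
(B,Q): NE
(B,R): not NE [P1→C gives 9>0; P2→Q gives 11>4]
(B,S): not NE [P2→Q gives 11>9]
(C,P): NE
(C,Q): not NE [P2→P gives 8>5]
(C,R): not NE [P2→P gives 8>4]
(C,S): not NE [P1→B gives 6>0; P2→P gives 8>7]
(D,P): not NE [P1→C gives 10>2; P2→S gives 9>2]
(D,Q): not NE [P1→C gives 7>1; P2→S gives 9>1]
(D,R): not NE [P1→C gives 9>0; P2→S gives 9>7]
(D,S): not NE [P1→B gives 6>4]

PSNE = {(B,Q), (C,P)}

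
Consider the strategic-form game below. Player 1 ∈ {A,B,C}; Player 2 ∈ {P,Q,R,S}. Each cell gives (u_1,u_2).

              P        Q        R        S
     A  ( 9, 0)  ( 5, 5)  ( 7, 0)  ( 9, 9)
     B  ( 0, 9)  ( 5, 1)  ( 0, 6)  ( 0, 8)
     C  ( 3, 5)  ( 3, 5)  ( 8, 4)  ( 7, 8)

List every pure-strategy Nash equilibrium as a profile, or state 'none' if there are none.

(A,P): not NE [P2→S gives 9>0]
(A,Q): not NE [P2→S gives 9>5]
(A,R): not NE [P1→C gives 8>7; P2→S gives 9>0]
(A,S): NE
(B,P): not NE [P1→A gives 9>0]
(B,Q): not NE [P2→P gives 9>1]
(B,R): not NE [P1→C gives 8>0; P2→P gives 9>6]
(B,S): not NE [P1→A gives 9>0; P2→P gives 9>8]
(C,P): not NE [P1→A gives 9>3; P2→S gives 8>5]
(C,Q): not NE [P1→B gives 5>3; P2→S gives 8>5]
(C,R): not NE [P2→S gives 8>4]
(C,S): not NE [P1→A gives 9>7]

NE set: (A,S)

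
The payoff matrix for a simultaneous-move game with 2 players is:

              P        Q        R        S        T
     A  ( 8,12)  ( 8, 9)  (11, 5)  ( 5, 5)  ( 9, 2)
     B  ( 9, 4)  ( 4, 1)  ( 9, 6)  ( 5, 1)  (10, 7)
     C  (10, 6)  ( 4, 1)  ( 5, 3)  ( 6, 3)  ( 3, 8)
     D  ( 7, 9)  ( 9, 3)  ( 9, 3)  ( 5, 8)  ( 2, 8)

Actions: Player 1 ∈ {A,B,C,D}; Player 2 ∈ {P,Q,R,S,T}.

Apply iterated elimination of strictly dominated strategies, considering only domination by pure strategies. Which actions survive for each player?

Remaining: P1:{A,B,C} P2:{P,R,T}

P2 drop Q (P beats it: A:12>9 B:4>1 C:6>1 D:9>3)
P2 drop S (P beats it: A:12>5 B:4>1 C:6>3 D:9>8)
P1 drop D (A beats it: P:8>7 R:11>9 T:9>2)
P1→{A,B,C} P2→{P,R,T}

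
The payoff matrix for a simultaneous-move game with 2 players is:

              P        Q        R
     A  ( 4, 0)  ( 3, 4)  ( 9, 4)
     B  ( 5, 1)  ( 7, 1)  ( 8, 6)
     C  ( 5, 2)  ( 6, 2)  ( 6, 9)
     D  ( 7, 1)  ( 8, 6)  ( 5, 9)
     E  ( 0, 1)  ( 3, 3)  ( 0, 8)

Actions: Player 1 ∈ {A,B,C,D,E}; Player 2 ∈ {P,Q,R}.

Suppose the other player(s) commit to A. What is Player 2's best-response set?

BR_2 = {Q,R}

u_2(P vs A) = 0
u_2(Q vs A) = 4
u_2(R vs A) = 4
max payoff 4 at {Q,R}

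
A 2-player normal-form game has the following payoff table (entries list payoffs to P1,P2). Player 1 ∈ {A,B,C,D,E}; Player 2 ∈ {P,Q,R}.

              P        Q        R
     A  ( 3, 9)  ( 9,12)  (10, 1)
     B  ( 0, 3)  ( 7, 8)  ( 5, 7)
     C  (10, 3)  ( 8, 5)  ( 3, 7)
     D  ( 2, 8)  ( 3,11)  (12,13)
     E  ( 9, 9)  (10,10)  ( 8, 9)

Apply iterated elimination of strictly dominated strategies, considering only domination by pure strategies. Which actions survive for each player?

Remaining: P1:{A,D,E} P2:{Q,R}

P1 drop B (A beats it: P:3>0 Q:9>7 R:10>5)
P2 drop P (Q beats it: A:12>9 C:5>3 D:11>8 E:10>9)
P1 drop C (A beats it: Q:9>8 R:10>3)
P1→{A,D,E} P2→{Q,R}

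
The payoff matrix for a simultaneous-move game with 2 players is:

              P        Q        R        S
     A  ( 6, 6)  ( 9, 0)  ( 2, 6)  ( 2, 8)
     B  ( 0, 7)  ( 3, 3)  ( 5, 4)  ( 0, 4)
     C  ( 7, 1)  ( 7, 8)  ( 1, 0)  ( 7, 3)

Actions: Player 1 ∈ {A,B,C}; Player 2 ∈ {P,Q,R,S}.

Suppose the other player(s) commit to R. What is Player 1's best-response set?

argmax u_1 = {B}

u_1(A vs R) = 2
u_1(B vs R) = 5
u_1(C vs R) = 1
max payoff 5 at {B}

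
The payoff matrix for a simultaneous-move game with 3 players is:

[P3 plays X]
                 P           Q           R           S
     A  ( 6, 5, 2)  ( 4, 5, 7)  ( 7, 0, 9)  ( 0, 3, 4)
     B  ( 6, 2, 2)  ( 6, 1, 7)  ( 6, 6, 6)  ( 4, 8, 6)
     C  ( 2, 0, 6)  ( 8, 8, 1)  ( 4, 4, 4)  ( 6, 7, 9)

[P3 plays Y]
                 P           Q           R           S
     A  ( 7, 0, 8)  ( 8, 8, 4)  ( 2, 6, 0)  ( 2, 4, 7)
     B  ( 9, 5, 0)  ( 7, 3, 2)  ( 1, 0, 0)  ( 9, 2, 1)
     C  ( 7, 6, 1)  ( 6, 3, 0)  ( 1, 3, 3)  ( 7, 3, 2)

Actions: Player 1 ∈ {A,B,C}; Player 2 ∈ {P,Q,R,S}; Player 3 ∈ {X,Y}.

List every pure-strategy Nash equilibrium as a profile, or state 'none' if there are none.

(A,P,X): not NE [P3→Y gives 8>2]
(A,P,Y): not NE [P1→B gives 9>7; P2→Q gives 8>0]
(A,Q,X): not NE [P1→C gives 8>4]
(A,Q,Y): not NE [P3→X gives 7>4]
(A,R,X): not NE [P2→Q gives 5>0]
(A,R,Y): not NE [P2→Q gives 8>6; P3→X gives 9>0]
(A,S,X): not NE [P1→C gives 6>0; P2→Q gives 5>3; P3→Y gives 7>4]
(A,S,Y): not NE [P1→B gives 9>2; P2→Q gives 8>4]
(B,P,X): not NE [P2→S gives 8>2]
(B,P,Y): not NE [P3→X gives 2>0]
(B,Q,X): not NE [P1→C gives 8>6; P2→S gives 8>1]
(B,Q,Y): not NE [P1→A gives 8>7; P2→P gives 5>3; P3→X gives 7>2]
(B,R,X): not NE [P1→A gives 7>6; P2→S gives 8>6]
(B,R,Y): not NE [P1→A gives 2>1; P2→P gives 5>0; P3→X gives 6>0]
(B,S,X): not NE [P1→C gives 6>4]
(B,S,Y): not NE [P2→P gives 5>2; P3→X gives 6>1]
(C,P,X): not NE [P1→B gives 6>2; P2→Q gives 8>0]
(C,P,Y): not NE [P1→B gives 9>7; P3→X gives 6>1]
(C,Q,X): NE
(C,Q,Y): not NE [P1→A gives 8>6; P2→P gives 6>3; P3→X gives 1>0]
(C,R,X): not NE [P1→A gives 7>4; P2→Q gives 8>4]
(C,R,Y): not NE [P1→A gives 2>1; P2→P gives 6>3; P3→X gives 4>3]
(C,S,X): not NE [P2→Q gives 8>7]
(C,S,Y): not NE [P1→B gives 9>7; P2→P gives 6>3; P3→X gives 9>2]

Nash profiles: (C,Q,X)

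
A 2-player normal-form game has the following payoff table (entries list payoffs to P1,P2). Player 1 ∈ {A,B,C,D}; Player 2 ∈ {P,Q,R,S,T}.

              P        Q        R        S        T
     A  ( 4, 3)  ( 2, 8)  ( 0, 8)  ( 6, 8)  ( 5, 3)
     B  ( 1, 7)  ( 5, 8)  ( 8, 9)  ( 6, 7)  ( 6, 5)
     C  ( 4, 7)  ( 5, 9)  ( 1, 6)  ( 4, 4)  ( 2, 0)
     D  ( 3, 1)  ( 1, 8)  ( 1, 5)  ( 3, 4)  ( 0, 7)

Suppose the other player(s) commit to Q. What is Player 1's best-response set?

argmax u_1 = {B,C}

u_1(A vs Q) = 2
u_1(B vs Q) = 5
u_1(C vs Q) = 5
u_1(D vs Q) = 1
max payoff 5 at {B,C}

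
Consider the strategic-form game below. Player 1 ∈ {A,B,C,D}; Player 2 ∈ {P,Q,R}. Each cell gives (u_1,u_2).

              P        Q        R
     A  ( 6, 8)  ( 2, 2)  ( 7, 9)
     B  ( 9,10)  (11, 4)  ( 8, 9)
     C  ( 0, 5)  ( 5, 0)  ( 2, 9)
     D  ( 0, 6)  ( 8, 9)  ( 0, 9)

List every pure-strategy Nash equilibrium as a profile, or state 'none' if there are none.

NE set: (B,P)

(A,P): not NE [P1→B gives 9>6; P2→R gives 9>8]
(A,Q): not NE [P1→B gives 11>2; P2→R gives 9>2]
(A,R): not NE [P1→B gives 8>7]
(B,P): NE
(B,Q): not NE [P2→P gives 10>4]
(B,R): not NE [P2→P gives 10>9]
(C,P): not NE [P1→B gives 9>0; P2→R gives 9>5]
(C,Q): not NE [P1→B gives 11>5; P2→R gives 9>0]
(C,R): not NE [P1→B gives 8>2]
(D,P): not NE [P1→B gives 9>0; P2→R gives 9>6]
(D,Q): not NE [P1→B gives 11>8]
(D,R): not NE [P1→B gives 8>0]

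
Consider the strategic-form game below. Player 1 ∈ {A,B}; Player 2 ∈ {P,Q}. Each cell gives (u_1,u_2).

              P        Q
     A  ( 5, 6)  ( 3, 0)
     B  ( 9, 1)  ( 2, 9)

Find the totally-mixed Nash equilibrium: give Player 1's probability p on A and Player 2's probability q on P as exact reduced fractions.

P1 indiff ⇒ q·5+(1-q)·3 = q·9+(1-q)·2 ⇒ q(-4) = (1-q)(-1) ⇒ q = 1/5
P2 indiff ⇒ p·6+(1-p)·1 = p·0+(1-p)·9 ⇒ p(6) = (1-p)(8) ⇒ p = 4/7

p=4/7, q=1/5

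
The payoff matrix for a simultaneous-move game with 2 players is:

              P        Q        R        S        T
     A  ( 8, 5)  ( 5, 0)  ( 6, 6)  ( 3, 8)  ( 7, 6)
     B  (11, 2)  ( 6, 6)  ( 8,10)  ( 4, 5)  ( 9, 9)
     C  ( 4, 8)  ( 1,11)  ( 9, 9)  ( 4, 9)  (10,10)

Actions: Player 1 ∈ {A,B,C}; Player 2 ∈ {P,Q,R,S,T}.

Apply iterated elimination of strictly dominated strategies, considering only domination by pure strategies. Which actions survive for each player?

P1 drop A (B beats it: P:11>8 Q:6>5 R:8>6 S:4>3 T:9>7)
P2 drop P (Q beats it: B:6>2 C:11>8)
P2 drop S (Q beats it: B:6>5 C:11>9)
P1→{B,C} P2→{Q,R,T}

IESDS → P1:{B,C} P2:{Q,R,T}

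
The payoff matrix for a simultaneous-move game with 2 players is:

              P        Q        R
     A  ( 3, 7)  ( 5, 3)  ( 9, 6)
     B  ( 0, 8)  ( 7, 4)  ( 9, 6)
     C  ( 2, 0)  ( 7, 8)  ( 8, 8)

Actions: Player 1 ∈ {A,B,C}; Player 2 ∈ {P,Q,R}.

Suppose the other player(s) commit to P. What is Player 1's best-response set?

argmax u_1 = {A}

u_1(A vs P) = 3
u_1(B vs P) = 0
u_1(C vs P) = 2
max payoff 3 at {A}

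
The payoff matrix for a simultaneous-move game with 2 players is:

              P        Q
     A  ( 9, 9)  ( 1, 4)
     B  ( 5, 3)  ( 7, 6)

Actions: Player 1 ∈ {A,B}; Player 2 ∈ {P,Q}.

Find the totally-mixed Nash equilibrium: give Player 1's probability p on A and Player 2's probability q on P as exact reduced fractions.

P1 indiff ⇒ q·9+(1-q)·1 = q·5+(1-q)·7 ⇒ q(4) = (1-q)(6) ⇒ q = 3/5
P2 indiff ⇒ p·9+(1-p)·3 = p·4+(1-p)·6 ⇒ p(5) = (1-p)(3) ⇒ p = 3/8

p=3/8, q=3/5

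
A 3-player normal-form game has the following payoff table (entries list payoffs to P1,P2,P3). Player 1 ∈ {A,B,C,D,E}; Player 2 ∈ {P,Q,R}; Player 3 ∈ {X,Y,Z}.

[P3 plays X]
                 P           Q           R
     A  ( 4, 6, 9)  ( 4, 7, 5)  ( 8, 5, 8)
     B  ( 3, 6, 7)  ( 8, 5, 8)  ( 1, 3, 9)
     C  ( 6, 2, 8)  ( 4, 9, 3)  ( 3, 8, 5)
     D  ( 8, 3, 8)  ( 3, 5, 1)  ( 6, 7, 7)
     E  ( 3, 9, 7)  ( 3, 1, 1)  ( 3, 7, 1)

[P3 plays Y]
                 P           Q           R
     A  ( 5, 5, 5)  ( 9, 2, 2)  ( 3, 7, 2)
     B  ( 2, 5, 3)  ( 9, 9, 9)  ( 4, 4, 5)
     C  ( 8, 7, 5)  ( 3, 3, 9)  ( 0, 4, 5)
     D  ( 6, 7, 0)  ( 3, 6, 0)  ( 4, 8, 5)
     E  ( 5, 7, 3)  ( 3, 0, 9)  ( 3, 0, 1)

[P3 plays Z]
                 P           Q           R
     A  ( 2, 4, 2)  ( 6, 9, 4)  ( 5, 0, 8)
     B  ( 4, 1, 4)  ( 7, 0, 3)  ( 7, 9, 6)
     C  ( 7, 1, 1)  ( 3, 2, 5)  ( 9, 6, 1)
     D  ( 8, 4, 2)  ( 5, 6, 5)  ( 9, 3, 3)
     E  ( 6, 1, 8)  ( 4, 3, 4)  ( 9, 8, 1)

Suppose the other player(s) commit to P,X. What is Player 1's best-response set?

u_1(A vs P,X) = 4
u_1(B vs P,X) = 3
u_1(C vs P,X) = 6
u_1(D vs P,X) = 8
u_1(E vs P,X) = 3
max payoff 8 at {D}

argmax u_1 = {D}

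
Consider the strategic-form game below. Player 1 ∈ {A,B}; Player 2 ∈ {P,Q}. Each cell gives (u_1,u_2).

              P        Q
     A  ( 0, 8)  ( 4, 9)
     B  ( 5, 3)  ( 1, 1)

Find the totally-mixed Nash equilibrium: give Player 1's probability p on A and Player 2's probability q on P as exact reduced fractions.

P1 indiff ⇒ q·0+(1-q)·4 = q·5+(1-q)·1 ⇒ q(-5) = (1-q)(-3) ⇒ q = 3/8
P2 indiff ⇒ p·8+(1-p)·3 = p·9+(1-p)·1 ⇒ p(-1) = (1-p)(-2) ⇒ p = 2/3

p=2/3, q=3/8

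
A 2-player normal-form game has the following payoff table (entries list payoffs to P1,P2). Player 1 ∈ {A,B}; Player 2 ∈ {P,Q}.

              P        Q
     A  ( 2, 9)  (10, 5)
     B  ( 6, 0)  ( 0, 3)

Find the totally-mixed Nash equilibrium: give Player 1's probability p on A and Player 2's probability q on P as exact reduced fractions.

P1 indiff ⇒ q·2+(1-q)·10 = q·6+(1-q)·0 ⇒ q(-4) = (1-q)(-10) ⇒ q = 5/7
P2 indiff ⇒ p·9+(1-p)·0 = p·5+(1-p)·3 ⇒ p(4) = (1-p)(3) ⇒ p = 3/7

P1 mixes 3/7 on A; P2 mixes 5/7 on P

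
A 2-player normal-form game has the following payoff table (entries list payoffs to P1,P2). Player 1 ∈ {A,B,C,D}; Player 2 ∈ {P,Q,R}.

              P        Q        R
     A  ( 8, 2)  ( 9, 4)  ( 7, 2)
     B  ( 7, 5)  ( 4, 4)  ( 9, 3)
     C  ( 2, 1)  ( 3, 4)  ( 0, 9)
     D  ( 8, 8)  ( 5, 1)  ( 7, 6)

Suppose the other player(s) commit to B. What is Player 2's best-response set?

u_2(P vs B) = 5
u_2(Q vs B) = 4
u_2(R vs B) = 3
max payoff 5 at {P}

P2 best: {P}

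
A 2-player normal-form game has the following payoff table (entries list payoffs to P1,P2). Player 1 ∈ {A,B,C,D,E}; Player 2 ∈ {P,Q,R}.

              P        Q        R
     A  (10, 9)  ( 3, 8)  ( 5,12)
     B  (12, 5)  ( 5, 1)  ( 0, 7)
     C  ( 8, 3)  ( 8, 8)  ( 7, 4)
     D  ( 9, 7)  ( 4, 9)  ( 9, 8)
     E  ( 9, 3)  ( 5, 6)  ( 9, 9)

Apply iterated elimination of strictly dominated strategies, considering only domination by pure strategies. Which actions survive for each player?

P2 drop P (R beats it: A:12>9 B:7>5 C:4>3 D:8>7 E:9>3)
P1 drop A (C beats it: Q:8>3 R:7>5)
P1 drop B (C beats it: Q:8>5 R:7>0)
P1→{C,D,E} P2→{Q,R}

IESDS → P1:{C,D,E} P2:{Q,R}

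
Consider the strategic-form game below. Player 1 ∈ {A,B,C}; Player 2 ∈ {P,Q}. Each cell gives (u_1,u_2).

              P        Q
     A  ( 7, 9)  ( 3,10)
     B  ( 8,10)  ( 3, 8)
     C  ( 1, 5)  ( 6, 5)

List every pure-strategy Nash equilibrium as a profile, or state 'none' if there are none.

NE set: (B,P), (C,Q)

(A,P): not NE [P1→B gives 8>7; P2→Q gives 10>9]
(A,Q): not NE [P1→C gives 6>3]
(B,P): NE
(B,Q): not NE [P1→C gives 6>3; P2→P gives 10>8]
(C,P): not NE [P1→B gives 8>1]
(C,Q): NE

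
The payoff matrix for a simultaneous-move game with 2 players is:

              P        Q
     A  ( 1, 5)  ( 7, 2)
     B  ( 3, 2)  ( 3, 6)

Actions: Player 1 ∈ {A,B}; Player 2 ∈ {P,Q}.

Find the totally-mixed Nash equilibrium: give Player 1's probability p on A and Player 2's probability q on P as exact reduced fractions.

p=4/7, q=2/3

P1 indiff ⇒ q·1+(1-q)·7 = q·3+(1-q)·3 ⇒ q(-2) = (1-q)(-4) ⇒ q = 2/3
P2 indiff ⇒ p·5+(1-p)·2 = p·2+(1-p)·6 ⇒ p(3) = (1-p)(4) ⇒ p = 4/7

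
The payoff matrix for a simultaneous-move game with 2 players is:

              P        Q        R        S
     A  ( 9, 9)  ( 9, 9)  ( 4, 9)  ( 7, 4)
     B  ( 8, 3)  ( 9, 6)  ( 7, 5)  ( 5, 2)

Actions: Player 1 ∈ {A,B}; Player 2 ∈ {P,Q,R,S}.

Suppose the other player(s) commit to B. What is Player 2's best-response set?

u_2(P vs B) = 3
u_2(Q vs B) = 6
u_2(R vs B) = 5
u_2(S vs B) = 2
max payoff 6 at {Q}

P2 best: {Q}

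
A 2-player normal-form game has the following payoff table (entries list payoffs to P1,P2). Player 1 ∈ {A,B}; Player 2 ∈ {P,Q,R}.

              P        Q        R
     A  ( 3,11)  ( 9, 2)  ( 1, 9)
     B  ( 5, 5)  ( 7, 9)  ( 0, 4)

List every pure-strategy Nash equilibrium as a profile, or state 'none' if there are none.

Equilibria: none

(A,P): not NE [P1→B gives 5>3]
(A,Q): not NE [P2→P gives 11>2]
(A,R): not NE [P2→P gives 11>9]
(B,P): not NE [P2→Q gives 9>5]
(B,Q): not NE [P1→A gives 9>7]
(B,R): not NE [P1→A gives 1>0; P2→Q gives 9>4]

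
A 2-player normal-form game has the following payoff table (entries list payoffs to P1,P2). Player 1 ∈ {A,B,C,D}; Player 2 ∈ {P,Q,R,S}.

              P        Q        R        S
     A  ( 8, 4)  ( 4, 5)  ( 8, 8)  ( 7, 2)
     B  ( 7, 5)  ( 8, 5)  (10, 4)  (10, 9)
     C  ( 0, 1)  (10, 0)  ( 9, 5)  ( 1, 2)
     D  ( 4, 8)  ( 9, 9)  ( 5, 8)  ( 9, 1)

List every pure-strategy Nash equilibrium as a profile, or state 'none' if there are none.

(A,P): not NE [P2→R gives 8>4]
(A,Q): not NE [P1→C gives 10>4; P2→R gives 8>5]
(A,R): not NE [P1→B gives 10>8]
(A,S): not NE [P1→B gives 10>7; P2→R gives 8>2]
(B,P): not NE [P1→A gives 8>7; P2→S gives 9>5]
(B,Q): not NE [P1→C gives 10>8; P2→S gives 9>5]
(B,R): not NE [P2→S gives 9>4]
(B,S): NE
(C,P): not NE [P1→A gives 8>0; P2→R gives 5>1]
(C,Q): not NE [P2→R gives 5>0]
(C,R): not NE [P1→B gives 10>9]
(C,S): not NE [P1→B gives 10>1; P2→R gives 5>2]
(D,P): not NE [P1→A gives 8>4; P2→Q gives 9>8]
(D,Q): not NE [P1→C gives 10>9]
(D,R): not NE [P1→B gives 10>5; P2→Q gives 9>8]
(D,S): not NE [P1→B gives 10>9; P2→Q gives 9>1]

Nash profiles: (B,S)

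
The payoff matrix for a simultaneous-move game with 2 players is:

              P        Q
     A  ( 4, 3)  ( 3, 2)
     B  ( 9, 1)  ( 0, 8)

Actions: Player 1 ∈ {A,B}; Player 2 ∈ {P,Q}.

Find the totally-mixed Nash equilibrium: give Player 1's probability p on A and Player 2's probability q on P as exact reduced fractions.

P1 mixes 7/8 on A; P2 mixes 3/8 on P

P1 indiff ⇒ q·4+(1-q)·3 = q·9+(1-q)·0 ⇒ q(-5) = (1-q)(-3) ⇒ q = 3/8
P2 indiff ⇒ p·3+(1-p)·1 = p·2+(1-p)·8 ⇒ p(1) = (1-p)(7) ⇒ p = 7/8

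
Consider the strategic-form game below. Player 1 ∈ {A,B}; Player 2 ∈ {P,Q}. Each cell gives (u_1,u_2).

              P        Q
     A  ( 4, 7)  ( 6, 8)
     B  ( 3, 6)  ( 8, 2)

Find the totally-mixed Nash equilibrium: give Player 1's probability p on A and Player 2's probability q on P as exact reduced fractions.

P1 mixes 4/5 on A; P2 mixes 2/3 on P

P1 indiff ⇒ q·4+(1-q)·6 = q·3+(1-q)·8 ⇒ q(1) = (1-q)(2) ⇒ q = 2/3
P2 indiff ⇒ p·7+(1-p)·6 = p·8+(1-p)·2 ⇒ p(-1) = (1-p)(-4) ⇒ p = 4/5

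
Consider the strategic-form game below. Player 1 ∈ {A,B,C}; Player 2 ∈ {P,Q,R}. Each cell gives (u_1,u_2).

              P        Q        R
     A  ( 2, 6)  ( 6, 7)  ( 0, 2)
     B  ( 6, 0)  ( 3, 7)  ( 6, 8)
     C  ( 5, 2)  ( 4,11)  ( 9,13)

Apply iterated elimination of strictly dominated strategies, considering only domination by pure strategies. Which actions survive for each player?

Remaining: P1:{A,C} P2:{Q,R}

P2 drop P (Q beats it: A:7>6 B:7>0 C:11>2)
P1 drop B (C beats it: Q:4>3 R:9>6)
P1→{A,C} P2→{Q,R}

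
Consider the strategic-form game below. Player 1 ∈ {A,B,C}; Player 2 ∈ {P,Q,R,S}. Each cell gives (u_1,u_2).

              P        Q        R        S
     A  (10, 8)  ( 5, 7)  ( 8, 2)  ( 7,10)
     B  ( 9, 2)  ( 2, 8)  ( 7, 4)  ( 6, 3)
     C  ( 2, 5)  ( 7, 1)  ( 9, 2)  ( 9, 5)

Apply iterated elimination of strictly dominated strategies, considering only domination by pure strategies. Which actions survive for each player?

IESDS → P1:{A,C} P2:{P,S}

P1 drop B (A beats it: P:10>9 Q:5>2 R:8>7 S:7>6)
P2 drop Q (P beats it: A:8>7 C:5>1)
P2 drop R (P beats it: A:8>2 C:5>2)
P1→{A,C} P2→{P,S}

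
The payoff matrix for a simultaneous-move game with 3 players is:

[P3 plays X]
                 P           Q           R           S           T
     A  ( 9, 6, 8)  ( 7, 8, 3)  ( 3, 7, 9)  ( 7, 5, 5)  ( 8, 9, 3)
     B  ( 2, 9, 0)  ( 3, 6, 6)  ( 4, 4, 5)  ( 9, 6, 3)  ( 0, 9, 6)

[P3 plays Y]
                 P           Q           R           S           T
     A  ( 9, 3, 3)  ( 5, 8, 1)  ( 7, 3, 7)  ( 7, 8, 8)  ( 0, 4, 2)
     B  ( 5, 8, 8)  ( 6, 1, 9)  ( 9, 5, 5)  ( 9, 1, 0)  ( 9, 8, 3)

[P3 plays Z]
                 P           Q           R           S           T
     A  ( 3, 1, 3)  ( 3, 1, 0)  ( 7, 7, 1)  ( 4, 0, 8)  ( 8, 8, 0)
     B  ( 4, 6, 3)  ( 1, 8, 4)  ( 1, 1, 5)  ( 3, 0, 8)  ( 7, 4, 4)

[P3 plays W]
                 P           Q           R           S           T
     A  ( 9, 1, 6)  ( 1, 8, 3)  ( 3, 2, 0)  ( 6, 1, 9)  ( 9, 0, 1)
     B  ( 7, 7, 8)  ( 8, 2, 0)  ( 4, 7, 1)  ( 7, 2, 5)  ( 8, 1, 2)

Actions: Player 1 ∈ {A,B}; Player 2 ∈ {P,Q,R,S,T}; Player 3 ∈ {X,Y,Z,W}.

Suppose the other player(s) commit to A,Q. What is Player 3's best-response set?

u_3(X vs A,Q) = 3
u_3(Y vs A,Q) = 1
u_3(Z vs A,Q) = 0
u_3(W vs A,Q) = 3
max payoff 3 at {X,W}

argmax u_3 = {X,W}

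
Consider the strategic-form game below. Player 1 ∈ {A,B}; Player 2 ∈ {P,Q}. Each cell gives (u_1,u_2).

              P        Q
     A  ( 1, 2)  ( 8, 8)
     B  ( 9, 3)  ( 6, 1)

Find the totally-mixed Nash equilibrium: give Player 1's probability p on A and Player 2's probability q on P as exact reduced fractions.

(p,q) = (1/4, 1/5)

P1 indiff ⇒ q·1+(1-q)·8 = q·9+(1-q)·6 ⇒ q(-8) = (1-q)(-2) ⇒ q = 1/5
P2 indiff ⇒ p·2+(1-p)·3 = p·8+(1-p)·1 ⇒ p(-6) = (1-p)(-2) ⇒ p = 1/4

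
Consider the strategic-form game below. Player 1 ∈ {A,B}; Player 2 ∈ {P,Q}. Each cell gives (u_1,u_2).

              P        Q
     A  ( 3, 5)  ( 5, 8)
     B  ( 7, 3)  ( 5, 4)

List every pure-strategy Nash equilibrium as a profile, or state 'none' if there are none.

(A,P): not NE [P1→B gives 7>3; P2→Q gives 8>5]
(A,Q): NE
(B,P): not NE [P2→Q gives 4>3]
(B,Q): NE

Nash profiles: (A,Q), (B,Q)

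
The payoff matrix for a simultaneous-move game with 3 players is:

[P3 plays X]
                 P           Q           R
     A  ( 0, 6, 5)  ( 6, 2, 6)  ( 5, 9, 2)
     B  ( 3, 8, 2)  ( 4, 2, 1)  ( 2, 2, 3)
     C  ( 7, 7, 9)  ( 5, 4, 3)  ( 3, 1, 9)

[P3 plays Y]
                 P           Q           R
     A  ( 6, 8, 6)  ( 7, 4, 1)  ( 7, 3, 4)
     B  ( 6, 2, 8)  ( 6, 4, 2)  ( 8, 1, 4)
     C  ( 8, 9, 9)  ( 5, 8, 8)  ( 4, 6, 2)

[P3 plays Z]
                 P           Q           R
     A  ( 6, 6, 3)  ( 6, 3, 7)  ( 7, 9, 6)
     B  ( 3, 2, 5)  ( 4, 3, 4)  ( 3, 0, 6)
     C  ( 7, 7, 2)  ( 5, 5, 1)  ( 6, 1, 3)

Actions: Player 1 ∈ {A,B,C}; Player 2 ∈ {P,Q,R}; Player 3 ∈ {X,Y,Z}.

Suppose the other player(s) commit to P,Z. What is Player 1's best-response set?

BR_1 = {C}

u_1(A vs P,Z) = 6
u_1(B vs P,Z) = 3
u_1(C vs P,Z) = 7
max payoff 7 at {C}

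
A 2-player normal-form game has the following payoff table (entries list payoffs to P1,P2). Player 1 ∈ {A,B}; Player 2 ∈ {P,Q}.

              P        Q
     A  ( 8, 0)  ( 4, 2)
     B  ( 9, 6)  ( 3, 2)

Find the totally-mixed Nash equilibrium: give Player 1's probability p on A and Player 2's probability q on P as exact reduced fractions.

P1 mixes 2/3 on A; P2 mixes 1/2 on P

P1 indiff ⇒ q·8+(1-q)·4 = q·9+(1-q)·3 ⇒ q(-1) = (1-q)(-1) ⇒ q = 1/2
P2 indiff ⇒ p·0+(1-p)·6 = p·2+(1-p)·2 ⇒ p(-2) = (1-p)(-4) ⇒ p = 2/3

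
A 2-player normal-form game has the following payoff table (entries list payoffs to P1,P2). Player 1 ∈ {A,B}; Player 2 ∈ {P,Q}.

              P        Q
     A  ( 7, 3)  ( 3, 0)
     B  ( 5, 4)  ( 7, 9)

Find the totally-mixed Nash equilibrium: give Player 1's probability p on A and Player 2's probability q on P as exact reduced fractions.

P1 indiff ⇒ q·7+(1-q)·3 = q·5+(1-q)·7 ⇒ q(2) = (1-q)(4) ⇒ q = 2/3
P2 indiff ⇒ p·3+(1-p)·4 = p·0+(1-p)·9 ⇒ p(3) = (1-p)(5) ⇒ p = 5/8

P1 mixes 5/8 on A; P2 mixes 2/3 on P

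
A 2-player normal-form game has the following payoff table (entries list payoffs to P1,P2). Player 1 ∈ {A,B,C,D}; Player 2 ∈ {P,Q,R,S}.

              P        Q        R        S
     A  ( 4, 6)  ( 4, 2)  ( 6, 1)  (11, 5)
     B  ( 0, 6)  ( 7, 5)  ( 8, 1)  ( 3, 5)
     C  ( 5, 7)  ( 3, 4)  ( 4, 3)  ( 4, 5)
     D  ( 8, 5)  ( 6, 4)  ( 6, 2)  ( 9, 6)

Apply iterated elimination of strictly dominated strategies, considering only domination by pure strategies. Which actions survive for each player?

P1 drop C (D beats it: P:8>5 Q:6>3 R:6>4 S:9>4)
P2 drop Q (P beats it: A:6>2 B:6>5 D:5>4)
P2 drop R (P beats it: A:6>1 B:6>1 D:5>2)
P1 drop B (A beats it: P:4>0 S:11>3)
P1→{A,D} P2→{P,S}

IESDS → P1:{A,D} P2:{P,S}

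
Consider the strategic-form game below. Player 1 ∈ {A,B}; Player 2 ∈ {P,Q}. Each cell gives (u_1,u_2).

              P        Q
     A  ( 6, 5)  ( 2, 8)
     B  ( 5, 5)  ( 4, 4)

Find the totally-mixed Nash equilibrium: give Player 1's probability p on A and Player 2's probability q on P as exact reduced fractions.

P1 indiff ⇒ q·6+(1-q)·2 = q·5+(1-q)·4 ⇒ q(1) = (1-q)(2) ⇒ q = 2/3
P2 indiff ⇒ p·5+(1-p)·5 = p·8+(1-p)·4 ⇒ p(-3) = (1-p)(-1) ⇒ p = 1/4

P1 mixes 1/4 on A; P2 mixes 2/3 on P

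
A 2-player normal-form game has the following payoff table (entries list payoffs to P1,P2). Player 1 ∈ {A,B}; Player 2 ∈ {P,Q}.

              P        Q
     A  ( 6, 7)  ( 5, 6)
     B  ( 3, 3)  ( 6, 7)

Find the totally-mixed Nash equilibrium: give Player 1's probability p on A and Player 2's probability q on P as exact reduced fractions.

p=4/5, q=1/4

P1 indiff ⇒ q·6+(1-q)·5 = q·3+(1-q)·6 ⇒ q(3) = (1-q)(1) ⇒ q = 1/4
P2 indiff ⇒ p·7+(1-p)·3 = p·6+(1-p)·7 ⇒ p(1) = (1-p)(4) ⇒ p = 4/5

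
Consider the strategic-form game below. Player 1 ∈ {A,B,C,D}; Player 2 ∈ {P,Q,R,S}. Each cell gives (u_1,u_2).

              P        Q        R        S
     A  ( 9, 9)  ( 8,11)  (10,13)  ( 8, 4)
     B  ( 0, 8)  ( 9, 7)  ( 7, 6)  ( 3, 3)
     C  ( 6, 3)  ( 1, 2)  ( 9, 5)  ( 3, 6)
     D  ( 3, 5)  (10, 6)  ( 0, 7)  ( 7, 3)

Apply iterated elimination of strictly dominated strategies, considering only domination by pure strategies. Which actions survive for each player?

P1 drop C (A beats it: P:9>6 Q:8>1 R:10>9 S:8>3)
P2 drop S (P beats it: A:9>4 B:8>3 D:5>3)
P1→{A,B,D} P2→{P,Q,R}

Survivors P1:{A,B,D} P2:{P,Q,R}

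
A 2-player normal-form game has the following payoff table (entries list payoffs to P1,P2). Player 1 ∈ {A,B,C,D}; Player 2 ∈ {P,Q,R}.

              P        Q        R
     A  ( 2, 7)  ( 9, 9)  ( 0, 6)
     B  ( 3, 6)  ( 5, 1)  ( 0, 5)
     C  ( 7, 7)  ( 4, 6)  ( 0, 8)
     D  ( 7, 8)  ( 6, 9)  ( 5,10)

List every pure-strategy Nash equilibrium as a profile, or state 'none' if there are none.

(A,P): not NE [P1→D gives 7>2; P2→Q gives 9>7]
(A,Q): NE
(A,R): not NE [P1→D gives 5>0; P2→Q gives 9>6]
(B,P): not NE [P1→D gives 7>3]
(B,Q): not NE [P1→A gives 9>5; P2→P gives 6>1]
(B,R): not NE [P1→D gives 5>0; P2→P gives 6>5]
(C,P): not NE [P2→R gives 8>7]
(C,Q): not NE [P1→A gives 9>4; P2→R gives 8>6]
(C,R): not NE [P1→D gives 5>0]
(D,P): not NE [P2→R gives 10>8]
(D,Q): not NE [P1→A gives 9>6; P2→R gives 10>9]
(D,R): NE

NE set: (A,Q), (D,R)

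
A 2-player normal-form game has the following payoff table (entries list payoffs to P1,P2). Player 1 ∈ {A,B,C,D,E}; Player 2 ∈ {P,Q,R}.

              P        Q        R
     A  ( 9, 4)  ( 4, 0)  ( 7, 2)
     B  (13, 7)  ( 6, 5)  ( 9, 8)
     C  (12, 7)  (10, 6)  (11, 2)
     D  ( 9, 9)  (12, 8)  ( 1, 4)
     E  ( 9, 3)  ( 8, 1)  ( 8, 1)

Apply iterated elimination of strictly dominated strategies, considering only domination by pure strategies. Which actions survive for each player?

IESDS → P1:{B,C} P2:{P,R}

P1 drop A (B beats it: P:13>9 Q:6>4 R:9>7)
P1 drop E (C beats it: P:12>9 Q:10>8 R:11>8)
P2 drop Q (P beats it: B:7>5 C:7>6 D:9>8)
P1 drop D (B beats it: P:13>9 R:9>1)
P1→{B,C} P2→{P,R}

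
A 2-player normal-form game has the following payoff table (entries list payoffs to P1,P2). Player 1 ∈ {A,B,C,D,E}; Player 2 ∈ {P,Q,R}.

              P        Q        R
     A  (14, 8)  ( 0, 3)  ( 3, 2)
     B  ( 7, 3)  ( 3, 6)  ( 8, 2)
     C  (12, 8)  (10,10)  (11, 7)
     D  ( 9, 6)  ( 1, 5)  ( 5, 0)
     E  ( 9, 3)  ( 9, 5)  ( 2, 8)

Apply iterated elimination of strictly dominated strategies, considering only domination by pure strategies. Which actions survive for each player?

IESDS → P1:{A,C} P2:{P,Q}

P1 drop B (C beats it: P:12>7 Q:10>3 R:11>8)
P1 drop D (C beats it: P:12>9 Q:10>1 R:11>5)
P1 drop E (C beats it: P:12>9 Q:10>9 R:11>2)
P2 drop R (P beats it: A:8>2 C:8>7)
P1→{A,C} P2→{P,Q}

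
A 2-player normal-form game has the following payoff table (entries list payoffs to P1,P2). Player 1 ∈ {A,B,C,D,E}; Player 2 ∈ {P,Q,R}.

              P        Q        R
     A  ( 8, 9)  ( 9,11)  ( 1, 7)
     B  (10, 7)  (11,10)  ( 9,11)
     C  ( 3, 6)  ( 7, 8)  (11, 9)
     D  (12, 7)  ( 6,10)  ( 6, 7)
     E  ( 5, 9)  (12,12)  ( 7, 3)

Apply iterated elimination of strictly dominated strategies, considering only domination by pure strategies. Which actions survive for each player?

Survivors P1:{B,C,E} P2:{Q,R}

P1 drop A (B beats it: P:10>8 Q:11>9 R:9>1)
P2 drop P (Q beats it: B:10>7 C:8>6 D:10>7 E:12>9)
P1 drop D (B beats it: Q:11>6 R:9>6)
P1→{B,C,E} P2→{Q,R}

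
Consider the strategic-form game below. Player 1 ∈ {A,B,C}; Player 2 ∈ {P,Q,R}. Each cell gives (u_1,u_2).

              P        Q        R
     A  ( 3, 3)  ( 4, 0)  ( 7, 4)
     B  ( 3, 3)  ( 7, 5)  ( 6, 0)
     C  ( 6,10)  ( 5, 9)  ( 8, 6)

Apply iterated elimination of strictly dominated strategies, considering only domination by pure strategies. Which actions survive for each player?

Survivors P1:{B,C} P2:{P,Q}

P1 drop A (C beats it: P:6>3 Q:5>4 R:8>7)
P2 drop R (P beats it: B:3>0 C:10>6)
P1→{B,C} P2→{P,Q}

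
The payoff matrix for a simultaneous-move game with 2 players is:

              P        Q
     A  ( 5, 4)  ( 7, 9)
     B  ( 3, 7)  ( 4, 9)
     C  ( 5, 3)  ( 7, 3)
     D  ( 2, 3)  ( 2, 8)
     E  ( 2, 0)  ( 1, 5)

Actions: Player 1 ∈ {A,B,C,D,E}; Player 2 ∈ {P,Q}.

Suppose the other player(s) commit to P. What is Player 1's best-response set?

u_1(A vs P) = 5
u_1(B vs P) = 3
u_1(C vs P) = 5
u_1(D vs P) = 2
u_1(E vs P) = 2
max payoff 5 at {A,C}

P1 best: {A,C}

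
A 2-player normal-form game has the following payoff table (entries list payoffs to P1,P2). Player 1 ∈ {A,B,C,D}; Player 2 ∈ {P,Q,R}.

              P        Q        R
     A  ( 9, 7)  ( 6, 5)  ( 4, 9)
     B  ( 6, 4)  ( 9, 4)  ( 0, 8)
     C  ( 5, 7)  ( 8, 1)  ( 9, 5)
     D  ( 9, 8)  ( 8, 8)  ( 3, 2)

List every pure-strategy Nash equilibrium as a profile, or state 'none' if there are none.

NE set: (D,P)

(A,P): not NE [P2→R gives 9>7]
(A,Q): not NE [P1→B gives 9>6; P2→R gives 9>5]
(A,R): not NE [P1→C gives 9>4]
(B,P): not NE [P1→D gives 9>6; P2→R gives 8>4]
(B,Q): not NE [P2→R gives 8>4]
(B,R): not NE [P1→C gives 9>0]
(C,P): not NE [P1→D gives 9>5]
(C,Q): not NE [P1→B gives 9>8; P2→P gives 7>1]
(C,R): not NE [P2→P gives 7>5]
(D,P): NE
(D,Q): not NE [P1→B gives 9>8]
(D,R): not NE [P1→C gives 9>3; P2→Q gives 8>2]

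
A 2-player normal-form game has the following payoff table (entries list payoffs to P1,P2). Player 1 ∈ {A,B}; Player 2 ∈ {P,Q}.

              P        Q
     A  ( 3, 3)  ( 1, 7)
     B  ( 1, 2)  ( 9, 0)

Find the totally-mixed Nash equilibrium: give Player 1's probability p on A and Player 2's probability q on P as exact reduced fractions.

P1 mixes 1/3 on A; P2 mixes 4/5 on P

P1 indiff ⇒ q·3+(1-q)·1 = q·1+(1-q)·9 ⇒ q(2) = (1-q)(8) ⇒ q = 4/5
P2 indiff ⇒ p·3+(1-p)·2 = p·7+(1-p)·0 ⇒ p(-4) = (1-p)(-2) ⇒ p = 1/3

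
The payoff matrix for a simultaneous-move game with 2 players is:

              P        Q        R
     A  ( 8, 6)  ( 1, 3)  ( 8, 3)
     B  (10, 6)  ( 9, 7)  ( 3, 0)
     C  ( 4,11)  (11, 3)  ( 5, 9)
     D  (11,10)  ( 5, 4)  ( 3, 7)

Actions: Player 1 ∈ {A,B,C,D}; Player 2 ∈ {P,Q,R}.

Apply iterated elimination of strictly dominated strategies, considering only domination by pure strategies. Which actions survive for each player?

P2 drop R (P beats it: A:6>3 B:6>0 C:11>9 D:10>7)
P1 drop A (B beats it: P:10>8 Q:9>1)
P1→{B,C,D} P2→{P,Q}

Survivors P1:{B,C,D} P2:{P,Q}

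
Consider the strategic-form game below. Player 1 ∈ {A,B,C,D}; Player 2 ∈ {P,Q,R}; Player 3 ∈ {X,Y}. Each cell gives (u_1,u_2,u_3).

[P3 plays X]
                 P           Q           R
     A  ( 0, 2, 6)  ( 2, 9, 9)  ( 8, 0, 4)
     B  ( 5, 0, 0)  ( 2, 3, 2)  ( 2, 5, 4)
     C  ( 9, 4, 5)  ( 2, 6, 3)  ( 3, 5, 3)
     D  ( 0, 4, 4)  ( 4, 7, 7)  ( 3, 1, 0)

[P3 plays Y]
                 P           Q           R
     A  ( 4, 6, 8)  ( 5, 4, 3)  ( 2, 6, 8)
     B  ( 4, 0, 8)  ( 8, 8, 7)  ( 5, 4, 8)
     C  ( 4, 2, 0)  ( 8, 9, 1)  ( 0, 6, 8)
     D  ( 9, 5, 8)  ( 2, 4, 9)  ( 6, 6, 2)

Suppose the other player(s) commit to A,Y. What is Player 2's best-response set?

P2 best: {P,R}

u_2(P vs A,Y) = 6
u_2(Q vs A,Y) = 4
u_2(R vs A,Y) = 6
max payoff 6 at {P,R}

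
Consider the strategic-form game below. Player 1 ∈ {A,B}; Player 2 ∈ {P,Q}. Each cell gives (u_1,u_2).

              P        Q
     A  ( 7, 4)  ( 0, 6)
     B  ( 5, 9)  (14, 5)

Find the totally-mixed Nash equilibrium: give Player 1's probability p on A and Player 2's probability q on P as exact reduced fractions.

P1 indiff ⇒ q·7+(1-q)·0 = q·5+(1-q)·14 ⇒ q(2) = (1-q)(14) ⇒ q = 7/8
P2 indiff ⇒ p·4+(1-p)·9 = p·6+(1-p)·5 ⇒ p(-2) = (1-p)(-4) ⇒ p = 2/3

(p,q) = (2/3, 7/8)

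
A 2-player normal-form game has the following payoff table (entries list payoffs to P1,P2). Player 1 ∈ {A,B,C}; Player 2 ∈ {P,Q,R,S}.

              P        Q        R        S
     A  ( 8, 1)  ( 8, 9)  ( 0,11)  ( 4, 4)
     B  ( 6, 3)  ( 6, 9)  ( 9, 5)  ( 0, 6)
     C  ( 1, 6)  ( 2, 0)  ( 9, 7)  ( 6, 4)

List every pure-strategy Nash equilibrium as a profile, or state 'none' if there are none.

NE set: (C,R)

(A,P): not NE [P2→R gives 11>1]
(A,Q): not NE [P2→R gives 11>9]
(A,R): not NE [P1→C gives 9>0]
(A,S): not NE [P1→C gives 6>4; P2→R gives 11>4]
(B,P): not NE [P1→A gives 8>6; P2→Q gives 9>3]
(B,Q): not NE [P1→A gives 8>6]
(B,R): not NE [P2→Q gives 9>5]
(B,S): not NE [P1→C gives 6>0; P2→Q gives 9>6]
(C,P): not NE [P1→A gives 8>1; P2→R gives 7>6]
(C,Q): not NE [P1→A gives 8>2; P2→R gives 7>0]
(C,R): NE
(C,S): not NE [P2→R gives 7>4]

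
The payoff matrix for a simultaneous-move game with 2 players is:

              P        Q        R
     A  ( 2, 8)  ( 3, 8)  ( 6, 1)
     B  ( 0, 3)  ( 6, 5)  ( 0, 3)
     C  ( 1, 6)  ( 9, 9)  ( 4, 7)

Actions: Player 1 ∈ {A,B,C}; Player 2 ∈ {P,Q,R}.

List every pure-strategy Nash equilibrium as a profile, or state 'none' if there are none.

NE set: (A,P), (C,Q)

(A,P): NE
(A,Q): not NE [P1→C gives 9>3]
(A,R): not NE [P2→Q gives 8>1]
(B,P): not NE [P1→A gives 2>0; P2→Q gives 5>3]
(B,Q): not NE [P1→C gives 9>6]
(B,R): not NE [P1→A gives 6>0; P2→Q gives 5>3]
(C,P): not NE [P1→A gives 2>1; P2→Q gives 9>6]
(C,Q): NE
(C,R): not NE [P1→A gives 6>4; P2→Q gives 9>7]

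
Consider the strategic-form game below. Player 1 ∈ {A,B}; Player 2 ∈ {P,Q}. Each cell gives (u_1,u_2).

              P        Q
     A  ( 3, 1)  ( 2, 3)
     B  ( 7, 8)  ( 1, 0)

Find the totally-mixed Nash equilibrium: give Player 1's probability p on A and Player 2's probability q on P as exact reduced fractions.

(p,q) = (4/5, 1/5)

P1 indiff ⇒ q·3+(1-q)·2 = q·7+(1-q)·1 ⇒ q(-4) = (1-q)(-1) ⇒ q = 1/5
P2 indiff ⇒ p·1+(1-p)·8 = p·3+(1-p)·0 ⇒ p(-2) = (1-p)(-8) ⇒ p = 4/5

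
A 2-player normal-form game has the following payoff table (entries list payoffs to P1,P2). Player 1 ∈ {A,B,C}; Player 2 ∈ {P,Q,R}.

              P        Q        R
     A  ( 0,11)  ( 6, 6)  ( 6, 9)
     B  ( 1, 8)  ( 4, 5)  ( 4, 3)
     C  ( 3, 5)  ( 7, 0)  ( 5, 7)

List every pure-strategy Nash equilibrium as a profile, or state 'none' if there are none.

Equilibria: none

(A,P): not NE [P1→C gives 3>0]
(A,Q): not NE [P1→C gives 7>6; P2→P gives 11>6]
(A,R): not NE [P2→P gives 11>9]
(B,P): not NE [P1→C gives 3>1]
(B,Q): not NE [P1→C gives 7>4; P2→P gives 8>5]
(B,R): not NE [P1→A gives 6>4; P2→P gives 8>3]
(C,P): not NE [P2→R gives 7>5]
(C,Q): not NE [P2→R gives 7>0]
(C,R): not NE [P1→A gives 6>5]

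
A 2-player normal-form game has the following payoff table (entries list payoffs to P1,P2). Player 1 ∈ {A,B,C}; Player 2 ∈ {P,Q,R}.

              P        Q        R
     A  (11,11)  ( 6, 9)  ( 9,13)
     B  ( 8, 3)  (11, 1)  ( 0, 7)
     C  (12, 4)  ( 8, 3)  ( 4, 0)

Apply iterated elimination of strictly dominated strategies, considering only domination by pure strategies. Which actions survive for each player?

P2 drop Q (P beats it: A:11>9 B:3>1 C:4>3)
P1 drop B (A beats it: P:11>8 R:9>0)
P1→{A,C} P2→{P,R}

Survivors P1:{A,C} P2:{P,R}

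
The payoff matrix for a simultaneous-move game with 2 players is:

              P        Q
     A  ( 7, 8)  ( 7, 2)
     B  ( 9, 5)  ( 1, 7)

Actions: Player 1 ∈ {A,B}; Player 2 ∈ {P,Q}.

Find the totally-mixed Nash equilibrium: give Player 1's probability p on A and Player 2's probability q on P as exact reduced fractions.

P1 indiff ⇒ q·7+(1-q)·7 = q·9+(1-q)·1 ⇒ q(-2) = (1-q)(-6) ⇒ q = 3/4
P2 indiff ⇒ p·8+(1-p)·5 = p·2+(1-p)·7 ⇒ p(6) = (1-p)(2) ⇒ p = 1/4

(p,q) = (1/4, 3/4)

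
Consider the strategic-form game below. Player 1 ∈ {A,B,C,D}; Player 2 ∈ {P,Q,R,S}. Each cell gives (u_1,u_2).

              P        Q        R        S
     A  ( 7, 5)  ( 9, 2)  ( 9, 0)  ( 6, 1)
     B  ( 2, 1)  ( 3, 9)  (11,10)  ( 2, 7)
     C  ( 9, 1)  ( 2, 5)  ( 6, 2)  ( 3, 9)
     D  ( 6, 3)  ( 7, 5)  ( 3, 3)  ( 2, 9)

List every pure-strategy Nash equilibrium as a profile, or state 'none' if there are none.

(A,P): not NE [P1→C gives 9>7]
(A,Q): not NE [P2→P gives 5>2]
(A,R): not NE [P1→B gives 11>9; P2→P gives 5>0]
(A,S): not NE [P2→P gives 5>1]
(B,P): not NE [P1→C gives 9>2; P2→R gives 10>1]
(B,Q): not NE [P1→A gives 9>3; P2→R gives 10>9]
(B,R): NE
(B,S): not NE [P1→A gives 6>2; P2→R gives 10>7]
(C,P): not NE [P2→S gives 9>1]
(C,Q): not NE [P1→A gives 9>2; P2→S gives 9>5]
(C,R): not NE [P1→B gives 11>6; P2→S gives 9>2]
(C,S): not NE [P1→A gives 6>3]
(D,P): not NE [P1→C gives 9>6; P2→S gives 9>3]
(D,Q): not NE [P1→A gives 9>7; P2→S gives 9>5]
(D,R): not NE [P1→B gives 11>3; P2→S gives 9>3]
(D,S): not NE [P1→A gives 6>2]

PSNE = {(B,R)}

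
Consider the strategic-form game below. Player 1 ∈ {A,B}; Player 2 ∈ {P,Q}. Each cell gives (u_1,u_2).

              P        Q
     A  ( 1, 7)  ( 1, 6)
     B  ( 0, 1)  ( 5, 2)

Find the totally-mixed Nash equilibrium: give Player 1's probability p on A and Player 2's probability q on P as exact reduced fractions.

P1 indiff ⇒ q·1+(1-q)·1 = q·0+(1-q)·5 ⇒ q(1) = (1-q)(4) ⇒ q = 4/5
P2 indiff ⇒ p·7+(1-p)·1 = p·6+(1-p)·2 ⇒ p(1) = (1-p)(1) ⇒ p = 1/2

(p,q) = (1/2, 4/5)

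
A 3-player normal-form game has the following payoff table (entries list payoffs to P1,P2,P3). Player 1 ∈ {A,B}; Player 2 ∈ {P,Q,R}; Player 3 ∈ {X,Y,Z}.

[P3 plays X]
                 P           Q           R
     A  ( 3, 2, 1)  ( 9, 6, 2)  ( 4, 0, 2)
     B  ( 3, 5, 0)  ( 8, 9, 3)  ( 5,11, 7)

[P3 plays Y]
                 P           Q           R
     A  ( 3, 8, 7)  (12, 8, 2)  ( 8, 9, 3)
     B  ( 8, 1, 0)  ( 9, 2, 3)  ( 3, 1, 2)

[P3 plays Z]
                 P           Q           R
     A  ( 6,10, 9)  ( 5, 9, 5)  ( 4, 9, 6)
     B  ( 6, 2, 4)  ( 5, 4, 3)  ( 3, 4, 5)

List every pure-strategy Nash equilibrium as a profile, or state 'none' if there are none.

(A,P,X): not NE [P2→Q gives 6>2; P3→Z gives 9>1]
(A,P,Y): not NE [P1→B gives 8>3; P2→R gives 9>8; P3→Z gives 9>7]
(A,P,Z): NE
(A,Q,X): not NE [P3→Z gives 5>2]
(A,Q,Y): not NE [P2→R gives 9>8; P3→Z gives 5>2]
(A,Q,Z): not NE [P2→P gives 10>9]
(A,R,X): not NE [P1→B gives 5>4; P2→Q gives 6>0; P3→Z gives 6>2]
(A,R,Y): not NE [P3→Z gives 6>3]
(A,R,Z): not NE [P2→P gives 10>9]
(B,P,X): not NE [P2→R gives 11>5; P3→Z gives 4>0]
(B,P,Y): not NE [P2→Q gives 2>1; P3→Z gives 4>0]
(B,P,Z): not NE [P2→R gives 4>2]
(B,Q,X): not NE [P1→A gives 9>8; P2→R gives 11>9]
(B,Q,Y): not NE [P1→A gives 12>9]
(B,Q,Z): NE
(B,R,X): NE
(B,R,Y): not NE [P1→A gives 8>3; P2→Q gives 2>1; P3→X gives 7>2]
(B,R,Z): not NE [P1→A gives 4>3; P3→X gives 7>5]

Nash profiles: (A,P,Z), (B,Q,Z), (B,R,X)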